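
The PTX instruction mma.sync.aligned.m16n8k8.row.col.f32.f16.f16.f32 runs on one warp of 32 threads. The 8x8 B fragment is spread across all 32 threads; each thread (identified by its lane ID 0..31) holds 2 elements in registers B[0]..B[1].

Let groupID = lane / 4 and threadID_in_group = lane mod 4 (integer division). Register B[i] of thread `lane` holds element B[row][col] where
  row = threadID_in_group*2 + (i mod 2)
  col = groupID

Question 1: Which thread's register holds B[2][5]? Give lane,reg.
21,0

c=5->g=5  r=2->t=1,b0=0
L=5*4+1=21  i=0=0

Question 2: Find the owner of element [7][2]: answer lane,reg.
11,1

c:2=>grp=2  r:7=>tig=3,lo=1
L=2*4+3=11  i=1=1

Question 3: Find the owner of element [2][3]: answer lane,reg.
c: 3->gid=3  r: 2->tid=1,i&1=0
L=3*4+1=13  i=0=0

13,0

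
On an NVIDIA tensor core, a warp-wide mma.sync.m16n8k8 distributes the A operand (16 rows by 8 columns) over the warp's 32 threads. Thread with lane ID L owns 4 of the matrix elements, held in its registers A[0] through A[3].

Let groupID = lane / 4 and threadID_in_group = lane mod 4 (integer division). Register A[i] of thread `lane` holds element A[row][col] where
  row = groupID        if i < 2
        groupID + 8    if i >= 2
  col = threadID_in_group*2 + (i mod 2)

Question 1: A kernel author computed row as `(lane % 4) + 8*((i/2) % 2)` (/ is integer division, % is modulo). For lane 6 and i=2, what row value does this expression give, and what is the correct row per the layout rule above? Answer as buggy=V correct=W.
`(lane % 4) + 8*((i/2) % 2)`[6,2]→10
6: G=1,T=2
[2] (1+8,2*2+0) = (9,4)
row: 10 vs 9

buggy=10 correct=9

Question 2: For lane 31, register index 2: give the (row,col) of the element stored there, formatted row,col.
lane 31: gid=7 (31/4), tid=3 (31%4)
i=2: r=7+8=15, c=3*2+0=6

15,6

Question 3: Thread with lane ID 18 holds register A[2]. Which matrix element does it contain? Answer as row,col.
lane 18: gid=4 (18/4), tid=2 (18%4)
i=2: r=4+8=12, c=2*2+0=4

12,4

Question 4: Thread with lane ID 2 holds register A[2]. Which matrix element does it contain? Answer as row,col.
2: grp=0,tig=2
[2] (0+8,2*2+0) = (8,4)

8,4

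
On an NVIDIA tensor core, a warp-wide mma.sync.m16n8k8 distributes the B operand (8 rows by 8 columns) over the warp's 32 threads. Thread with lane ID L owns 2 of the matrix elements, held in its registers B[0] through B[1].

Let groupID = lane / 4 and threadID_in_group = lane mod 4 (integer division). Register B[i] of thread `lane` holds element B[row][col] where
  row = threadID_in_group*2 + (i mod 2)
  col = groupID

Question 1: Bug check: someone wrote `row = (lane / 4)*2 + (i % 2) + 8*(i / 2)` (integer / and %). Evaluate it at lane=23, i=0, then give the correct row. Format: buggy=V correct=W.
buggy=10 correct=6

`(lane / 4)*2 + (i % 2) + 8*(i / 2)`[23,0]=>10
23: grp=5,tig=3
[0] (3*2+0,5) = (6,5)
row: 10 vs 6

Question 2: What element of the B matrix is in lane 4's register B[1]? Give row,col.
1,1

4: g=1,t=0
[1] (0*2+1,1) = (1,1)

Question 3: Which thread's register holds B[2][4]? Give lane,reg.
c=4⇒gr=4  r=2⇒th=1,odd=0
L=4*4+1=17  i=0=0

17,0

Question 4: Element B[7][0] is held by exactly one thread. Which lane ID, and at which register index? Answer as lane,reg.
3,1

c=0⇒gr=0  r=7⇒th=3,odd=1
L=0*4+3=3  i=1=1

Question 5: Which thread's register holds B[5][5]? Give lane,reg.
22,1

c=5->g=5  r=5->t=2,b0=1
L=5*4+2=22  i=1=1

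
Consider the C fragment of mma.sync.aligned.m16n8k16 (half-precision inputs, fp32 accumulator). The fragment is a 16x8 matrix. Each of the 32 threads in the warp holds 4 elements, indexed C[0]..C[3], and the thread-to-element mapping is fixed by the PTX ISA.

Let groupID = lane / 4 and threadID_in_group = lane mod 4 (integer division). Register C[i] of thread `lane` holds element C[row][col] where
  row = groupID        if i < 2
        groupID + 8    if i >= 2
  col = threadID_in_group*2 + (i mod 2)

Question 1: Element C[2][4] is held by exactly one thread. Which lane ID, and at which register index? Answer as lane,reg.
10,0

r=2->g=2,rb=0  c=4->t=2,b0=0
L=2*4+2=10  i=0*2+0=0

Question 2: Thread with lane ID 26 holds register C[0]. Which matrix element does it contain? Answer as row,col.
26: gr=6,th=2
[0] (6+0,2*2+0) = (6,4)

6,4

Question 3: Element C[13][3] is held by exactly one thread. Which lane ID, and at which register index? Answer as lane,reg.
r:13=>grp=5,rB=1  c:3=>tig=1,lo=1
L=5*4+1=21  i=1*2+1=3

21,3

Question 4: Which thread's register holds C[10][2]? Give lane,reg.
r:10=>grp=2,rB=1  c:2=>tig=1,lo=0
L=2*4+1=9  i=1*2+0=2

9,2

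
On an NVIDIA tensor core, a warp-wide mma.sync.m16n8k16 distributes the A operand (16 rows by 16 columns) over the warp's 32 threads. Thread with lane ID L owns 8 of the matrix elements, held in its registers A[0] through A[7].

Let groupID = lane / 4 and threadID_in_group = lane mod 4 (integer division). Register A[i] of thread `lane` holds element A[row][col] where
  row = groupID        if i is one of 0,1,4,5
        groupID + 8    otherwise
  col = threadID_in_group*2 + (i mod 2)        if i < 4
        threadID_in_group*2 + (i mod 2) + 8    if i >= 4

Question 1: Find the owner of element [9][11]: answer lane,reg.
5,7

r=9->g=1,rb=1  c=11->cb=1,t=1,b0=1
L=1*4+1=5  i=1*4+1*2+1=7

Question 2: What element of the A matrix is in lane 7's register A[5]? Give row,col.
1,15

lane 7=>7/4=1, 7 mod 4=3
i=5  r:1+0=>1  c:2·3+1+8=>15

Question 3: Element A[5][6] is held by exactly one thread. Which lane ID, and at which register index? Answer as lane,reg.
23,0

r: 5->gid=5,r8=0  c: 6->c8=0,tid=3,i&1=0
L=5*4+3=23  i=0*4+0*2+0=0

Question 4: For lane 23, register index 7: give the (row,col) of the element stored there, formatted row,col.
13,15

23: grp=5,tig=3
[7] (5+8,3*2+1+8) = (13,15)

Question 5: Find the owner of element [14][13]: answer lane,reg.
r=14→G=6,rhi=1  c=13→chi=1,T=2,p=1
L=6*4+2=26  i=1*4+1*2+1=7

26,7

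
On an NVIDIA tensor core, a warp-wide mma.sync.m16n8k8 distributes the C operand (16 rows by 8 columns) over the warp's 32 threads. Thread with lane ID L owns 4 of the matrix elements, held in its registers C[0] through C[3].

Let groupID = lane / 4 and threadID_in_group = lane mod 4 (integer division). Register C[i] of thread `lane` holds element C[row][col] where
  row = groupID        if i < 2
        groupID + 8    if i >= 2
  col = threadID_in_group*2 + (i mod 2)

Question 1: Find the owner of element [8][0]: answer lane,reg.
r=8->g=0,rb=1  c=0->t=0,b0=0
L=0*4+0=0  i=1*2+0=2

0,2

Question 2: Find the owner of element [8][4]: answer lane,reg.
2,2

r=8⇒gr=0,Rb=1  c=4⇒th=2,odd=0
L=0*4+2=2  i=1*2+0=2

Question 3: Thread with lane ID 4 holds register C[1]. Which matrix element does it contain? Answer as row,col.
lane 4: grp=1 (4/4), tig=0 (4%4)
i=1: r=1+0=1, c=0*2+1=1

1,1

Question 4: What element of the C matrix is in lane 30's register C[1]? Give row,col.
lane 30: g=7 (30/4), t=2 (30%4)
i=1: r=7+0=7, c=2*2+1=5

7,5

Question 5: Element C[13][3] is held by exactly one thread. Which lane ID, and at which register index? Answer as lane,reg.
21,3

r=13->g=5,rb=1  c=3->t=1,b0=1
L=5*4+1=21  i=1*2+1=3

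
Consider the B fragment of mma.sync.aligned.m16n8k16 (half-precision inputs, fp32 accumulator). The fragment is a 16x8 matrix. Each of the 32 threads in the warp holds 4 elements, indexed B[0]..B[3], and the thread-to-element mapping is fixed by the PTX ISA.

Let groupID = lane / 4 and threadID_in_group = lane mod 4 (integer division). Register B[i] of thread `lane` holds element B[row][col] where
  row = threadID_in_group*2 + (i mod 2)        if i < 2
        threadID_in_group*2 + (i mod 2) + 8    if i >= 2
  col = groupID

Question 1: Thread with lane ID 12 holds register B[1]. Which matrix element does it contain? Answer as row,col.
12: g=3,t=0
[1] (0*2+1+0,3) = (1,3)

1,3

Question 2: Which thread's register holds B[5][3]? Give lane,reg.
14,1

c=3→G=3  r=5→rhi=0,T=2,p=1
L=3*4+2=14  i=0*2+1=1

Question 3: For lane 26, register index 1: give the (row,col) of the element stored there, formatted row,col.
5,6

lane 26: gr=6 (26/4), th=2 (26%4)
i=1: r=2*2+1+0=5, c=gr=6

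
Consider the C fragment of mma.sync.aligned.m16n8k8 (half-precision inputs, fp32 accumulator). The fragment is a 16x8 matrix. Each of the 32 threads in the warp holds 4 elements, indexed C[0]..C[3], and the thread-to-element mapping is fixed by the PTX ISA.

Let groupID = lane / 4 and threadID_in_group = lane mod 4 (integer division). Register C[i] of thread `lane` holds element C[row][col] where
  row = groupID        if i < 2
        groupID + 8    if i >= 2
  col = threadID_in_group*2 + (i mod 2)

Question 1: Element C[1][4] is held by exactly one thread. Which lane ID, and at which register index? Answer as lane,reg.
6,0

r=1→G=1,rhi=0  c=4→T=2,p=0
L=1*4+2=6  i=0*2+0=0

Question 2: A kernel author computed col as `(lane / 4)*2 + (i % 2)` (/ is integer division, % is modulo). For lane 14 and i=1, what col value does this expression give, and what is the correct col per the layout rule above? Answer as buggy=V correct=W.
`(lane / 4)*2 + (i % 2)`[14,1]→7
lane 14→14/4=3, 14 mod 4=2
i=1  r:3+0→3  c:2·2+1→5
col: 7 vs 5

buggy=7 correct=5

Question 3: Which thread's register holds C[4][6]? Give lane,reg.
19,0

r=4⇒gr=4,Rb=0  c=6⇒th=3,odd=0
L=4*4+3=19  i=0*2+0=0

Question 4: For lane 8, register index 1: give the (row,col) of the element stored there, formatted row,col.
8: gid=2,tid=0
[1] (2+0,0*2+1) = (2,1)

2,1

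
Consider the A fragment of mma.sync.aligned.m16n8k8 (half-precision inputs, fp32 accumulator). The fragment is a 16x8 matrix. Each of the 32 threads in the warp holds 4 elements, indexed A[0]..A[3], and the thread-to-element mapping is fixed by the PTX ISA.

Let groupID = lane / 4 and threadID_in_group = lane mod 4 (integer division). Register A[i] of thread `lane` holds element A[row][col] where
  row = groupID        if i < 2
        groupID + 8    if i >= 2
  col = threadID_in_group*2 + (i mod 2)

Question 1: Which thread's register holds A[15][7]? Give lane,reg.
r:15=>grp=7,rB=1  c:7=>tig=3,lo=1
L=7*4+3=31  i=1*2+1=3

31,3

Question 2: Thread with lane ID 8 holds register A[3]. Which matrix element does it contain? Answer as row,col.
8: grp=2,tig=0
[3] (2+8,0*2+1) = (10,1)

10,1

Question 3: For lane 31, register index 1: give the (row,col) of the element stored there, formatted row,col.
7,7

31: G=7,T=3
[1] (7+0,3*2+1) = (7,7)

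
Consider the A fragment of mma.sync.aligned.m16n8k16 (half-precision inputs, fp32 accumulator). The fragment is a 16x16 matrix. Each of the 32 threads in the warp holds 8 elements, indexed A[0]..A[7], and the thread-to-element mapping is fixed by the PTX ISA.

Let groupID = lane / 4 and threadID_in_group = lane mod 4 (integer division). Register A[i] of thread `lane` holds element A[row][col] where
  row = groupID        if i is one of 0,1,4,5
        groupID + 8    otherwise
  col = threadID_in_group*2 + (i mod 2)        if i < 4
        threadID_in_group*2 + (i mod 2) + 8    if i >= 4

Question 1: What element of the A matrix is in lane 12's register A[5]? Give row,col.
3,9

12: gid=3,tid=0
[5] (3+0,0*2+1+8) = (3,9)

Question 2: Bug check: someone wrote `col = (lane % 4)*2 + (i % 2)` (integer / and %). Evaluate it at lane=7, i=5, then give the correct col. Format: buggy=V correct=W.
buggy=7 correct=15

`(lane % 4)*2 + (i % 2)`[7,5]->7
L=7->gid=7>>2=1, tid=7&3=3
[5]->row 1+0=1  col 3·2+1+8=15
col: 7 vs 15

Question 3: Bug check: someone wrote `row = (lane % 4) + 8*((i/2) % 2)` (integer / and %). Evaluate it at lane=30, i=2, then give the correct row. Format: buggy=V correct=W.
buggy=10 correct=15

`(lane % 4) + 8*((i/2) % 2)`[30,2]->10
L=30->g=30>>2=7, t=30&3=2
[2]->row 7+8=15  col 2·2+0+0=4
row: 10 vs 15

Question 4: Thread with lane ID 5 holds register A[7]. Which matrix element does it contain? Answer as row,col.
9,11

5: G=1,T=1
[7] (1+8,1*2+1+8) = (9,11)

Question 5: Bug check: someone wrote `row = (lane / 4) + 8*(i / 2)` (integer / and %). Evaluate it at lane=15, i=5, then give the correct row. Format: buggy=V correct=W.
buggy=19 correct=3

`(lane / 4) + 8*(i / 2)`[15,5]⇒19
15: gr=3,th=3
[5] (3+0,3*2+1+8) = (3,15)
row: 19 vs 3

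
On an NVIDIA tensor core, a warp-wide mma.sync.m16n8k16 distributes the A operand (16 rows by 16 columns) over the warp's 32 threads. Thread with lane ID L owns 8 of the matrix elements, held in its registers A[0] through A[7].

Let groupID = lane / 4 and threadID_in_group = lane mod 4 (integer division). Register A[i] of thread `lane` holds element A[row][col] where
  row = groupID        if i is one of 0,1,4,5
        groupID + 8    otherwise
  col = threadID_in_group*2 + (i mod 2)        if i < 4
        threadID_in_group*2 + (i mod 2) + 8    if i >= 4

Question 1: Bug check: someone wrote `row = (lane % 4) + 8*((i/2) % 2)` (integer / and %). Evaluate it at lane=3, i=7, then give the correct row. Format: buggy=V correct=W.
buggy=11 correct=8

`(lane % 4) + 8*((i/2) % 2)`[3,7]→11
lane 3→3/4=0, 3 mod 4=3
i=7  r:0+8→8  c:2·3+1+8→15
row: 11 vs 8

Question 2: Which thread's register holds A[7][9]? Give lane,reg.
r: 7->gid=7,r8=0  c: 9->c8=1,tid=0,i&1=1
L=7*4+0=28  i=1*4+0*2+1=5

28,5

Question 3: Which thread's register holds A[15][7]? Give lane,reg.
31,3

r=15->g=7,rb=1  c=7->cb=0,t=3,b0=1
L=7*4+3=31  i=0*4+1*2+1=3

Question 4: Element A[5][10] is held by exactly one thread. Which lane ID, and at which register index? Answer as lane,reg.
21,4

r=5⇒gr=5,Rb=0  c=10⇒Cb=1,th=1,odd=0
L=5*4+1=21  i=1*4+0*2+0=4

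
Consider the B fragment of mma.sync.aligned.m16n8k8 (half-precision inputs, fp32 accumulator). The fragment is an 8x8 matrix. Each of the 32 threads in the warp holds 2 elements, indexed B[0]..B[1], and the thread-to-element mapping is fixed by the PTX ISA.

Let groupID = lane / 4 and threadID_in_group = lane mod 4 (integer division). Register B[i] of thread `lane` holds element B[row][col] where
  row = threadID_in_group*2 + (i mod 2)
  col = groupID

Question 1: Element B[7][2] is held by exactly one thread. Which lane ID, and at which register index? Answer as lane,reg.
11,1

c=2→G=2  r=7→T=3,p=1
L=2*4+3=11  i=1=1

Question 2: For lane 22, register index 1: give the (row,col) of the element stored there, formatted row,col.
lane 22: g=5 (22/4), t=2 (22%4)
i=1: r=2*2+1=5, c=g=5

5,5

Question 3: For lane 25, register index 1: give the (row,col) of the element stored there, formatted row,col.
lane 25: gr=6 (25/4), th=1 (25%4)
i=1: r=1*2+1=3, c=gr=6

3,6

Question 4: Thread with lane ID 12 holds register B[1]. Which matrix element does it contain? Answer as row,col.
lane 12->12/4=3, 12 mod 4=0
i=1  r:2·0+1->1  c:3

1,3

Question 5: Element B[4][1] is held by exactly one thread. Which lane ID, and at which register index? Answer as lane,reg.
c: 1->gid=1  r: 4->tid=2,i&1=0
L=1*4+2=6  i=0=0

6,0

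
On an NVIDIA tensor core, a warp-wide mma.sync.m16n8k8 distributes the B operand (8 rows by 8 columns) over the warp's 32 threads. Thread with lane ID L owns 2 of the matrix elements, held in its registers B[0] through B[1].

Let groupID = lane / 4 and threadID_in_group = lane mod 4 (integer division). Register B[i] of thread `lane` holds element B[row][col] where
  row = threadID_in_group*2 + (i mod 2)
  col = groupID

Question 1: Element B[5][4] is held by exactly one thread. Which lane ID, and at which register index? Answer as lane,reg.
c=4→G=4  r=5→T=2,p=1
L=4*4+2=18  i=1=1

18,1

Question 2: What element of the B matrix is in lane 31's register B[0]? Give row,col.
6,7

lane 31->31/4=7, 31 mod 4=3
i=0  r:2·3+0->6  c:7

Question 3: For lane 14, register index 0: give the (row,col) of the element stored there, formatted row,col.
4,3

lane 14: grp=3 (14/4), tig=2 (14%4)
i=0: r=2*2+0=4, c=grp=3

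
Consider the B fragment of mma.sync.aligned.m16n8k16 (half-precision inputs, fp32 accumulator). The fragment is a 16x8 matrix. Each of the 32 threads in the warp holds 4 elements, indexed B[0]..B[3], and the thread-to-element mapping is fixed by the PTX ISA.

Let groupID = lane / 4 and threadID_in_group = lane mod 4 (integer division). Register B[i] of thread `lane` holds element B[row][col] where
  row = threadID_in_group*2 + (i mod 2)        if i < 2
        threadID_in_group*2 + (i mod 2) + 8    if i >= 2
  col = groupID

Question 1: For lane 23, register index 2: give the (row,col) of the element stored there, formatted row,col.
14,5

23: gr=5,th=3
[2] (3*2+0+8,5) = (14,5)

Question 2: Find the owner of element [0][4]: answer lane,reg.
c:4=>grp=4  r:0=>rB=0,tig=0,lo=0
L=4*4+0=16  i=0*2+0=0

16,0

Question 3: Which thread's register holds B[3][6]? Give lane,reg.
25,1

c=6⇒gr=6  r=3⇒Rb=0,th=1,odd=1
L=6*4+1=25  i=0*2+1=1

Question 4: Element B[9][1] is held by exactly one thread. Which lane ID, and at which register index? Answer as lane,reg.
4,3

c=1⇒gr=1  r=9⇒Rb=1,th=0,odd=1
L=1*4+0=4  i=1*2+1=3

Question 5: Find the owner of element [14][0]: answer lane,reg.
c=0→G=0  r=14→rhi=1,T=3,p=0
L=0*4+3=3  i=1*2+0=2

3,2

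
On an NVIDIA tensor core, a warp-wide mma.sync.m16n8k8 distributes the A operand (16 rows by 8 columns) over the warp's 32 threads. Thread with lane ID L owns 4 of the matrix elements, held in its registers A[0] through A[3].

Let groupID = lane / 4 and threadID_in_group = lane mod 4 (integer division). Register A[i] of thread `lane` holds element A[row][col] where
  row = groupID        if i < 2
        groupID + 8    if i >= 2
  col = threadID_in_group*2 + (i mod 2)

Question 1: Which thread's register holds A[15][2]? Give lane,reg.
r=15->g=7,rb=1  c=2->t=1,b0=0
L=7*4+1=29  i=1*2+0=2

29,2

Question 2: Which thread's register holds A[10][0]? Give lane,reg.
8,2

r=10->g=2,rb=1  c=0->t=0,b0=0
L=2*4+0=8  i=1*2+0=2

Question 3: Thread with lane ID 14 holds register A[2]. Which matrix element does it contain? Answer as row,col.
lane 14->14/4=3, 14 mod 4=2
i=2  r:3+8->11  c:2·2+0->4

11,4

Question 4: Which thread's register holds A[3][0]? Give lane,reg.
r=3→G=3,rhi=0  c=0→T=0,p=0
L=3*4+0=12  i=0*2+0=0

12,0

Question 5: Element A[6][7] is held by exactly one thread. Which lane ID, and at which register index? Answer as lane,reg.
r=6→G=6,rhi=0  c=7→T=3,p=1
L=6*4+3=27  i=0*2+1=1

27,1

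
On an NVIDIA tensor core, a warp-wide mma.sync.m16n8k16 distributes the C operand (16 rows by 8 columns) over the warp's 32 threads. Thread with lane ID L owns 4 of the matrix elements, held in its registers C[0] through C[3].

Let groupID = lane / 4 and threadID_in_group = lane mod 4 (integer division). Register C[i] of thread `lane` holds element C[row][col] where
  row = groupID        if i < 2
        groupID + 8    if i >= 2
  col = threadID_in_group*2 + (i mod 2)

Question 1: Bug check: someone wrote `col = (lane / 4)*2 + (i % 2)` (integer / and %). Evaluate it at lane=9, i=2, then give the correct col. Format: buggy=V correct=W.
`(lane / 4)*2 + (i % 2)`[9,2]->4
9: g=2,t=1
[2] (2+8,1*2+0) = (10,2)
col: 4 vs 2

buggy=4 correct=2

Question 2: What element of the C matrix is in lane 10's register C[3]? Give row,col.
10,5

lane 10→10/4=2, 10 mod 4=2
i=3  r:2+8→10  c:2·2+1→5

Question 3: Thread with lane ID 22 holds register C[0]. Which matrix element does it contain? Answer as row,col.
lane 22=>22/4=5, 22 mod 4=2
i=0  r:5+0=>5  c:2·2+0=>4

5,4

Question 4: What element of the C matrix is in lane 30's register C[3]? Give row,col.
15,5

30: gr=7,th=2
[3] (7+8,2*2+1) = (15,5)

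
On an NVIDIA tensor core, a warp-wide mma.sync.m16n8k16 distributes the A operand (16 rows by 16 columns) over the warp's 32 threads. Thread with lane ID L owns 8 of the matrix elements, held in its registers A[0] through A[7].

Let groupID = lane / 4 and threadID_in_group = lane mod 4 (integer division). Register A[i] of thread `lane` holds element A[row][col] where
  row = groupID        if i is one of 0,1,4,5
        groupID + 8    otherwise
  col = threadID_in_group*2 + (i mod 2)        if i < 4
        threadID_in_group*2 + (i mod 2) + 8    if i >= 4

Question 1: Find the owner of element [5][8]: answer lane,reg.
r:5=>grp=5,rB=0  c:8=>cB=1,tig=0,lo=0
L=5*4+0=20  i=1*4+0*2+0=4

20,4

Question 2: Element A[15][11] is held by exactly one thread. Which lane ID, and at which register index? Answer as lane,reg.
r=15->g=7,rb=1  c=11->cb=1,t=1,b0=1
L=7*4+1=29  i=1*4+1*2+1=7

29,7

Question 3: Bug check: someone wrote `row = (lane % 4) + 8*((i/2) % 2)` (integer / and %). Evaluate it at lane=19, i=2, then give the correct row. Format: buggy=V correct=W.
buggy=11 correct=12

`(lane % 4) + 8*((i/2) % 2)`[19,2]->11
19: gid=4,tid=3
[2] (4+8,3*2+0+0) = (12,6)
row: 11 vs 12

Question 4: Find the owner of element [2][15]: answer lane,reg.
r=2->g=2,rb=0  c=15->cb=1,t=3,b0=1
L=2*4+3=11  i=1*4+0*2+1=5

11,5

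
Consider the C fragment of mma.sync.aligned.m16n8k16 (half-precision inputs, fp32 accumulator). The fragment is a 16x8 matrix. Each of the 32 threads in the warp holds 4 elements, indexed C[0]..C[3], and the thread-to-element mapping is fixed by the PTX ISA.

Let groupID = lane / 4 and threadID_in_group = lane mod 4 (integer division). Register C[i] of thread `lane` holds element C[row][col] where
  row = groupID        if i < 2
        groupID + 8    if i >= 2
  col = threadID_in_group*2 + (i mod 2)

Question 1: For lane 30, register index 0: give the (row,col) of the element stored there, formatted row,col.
7,4

30: grp=7,tig=2
[0] (7+0,2*2+0) = (7,4)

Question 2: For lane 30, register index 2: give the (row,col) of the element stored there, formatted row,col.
15,4

lane 30: gr=7 (30/4), th=2 (30%4)
i=2: r=7+8=15, c=2*2+0=4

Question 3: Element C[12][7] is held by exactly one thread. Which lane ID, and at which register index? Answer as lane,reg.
19,3

r:12=>grp=4,rB=1  c:7=>tig=3,lo=1
L=4*4+3=19  i=1*2+1=3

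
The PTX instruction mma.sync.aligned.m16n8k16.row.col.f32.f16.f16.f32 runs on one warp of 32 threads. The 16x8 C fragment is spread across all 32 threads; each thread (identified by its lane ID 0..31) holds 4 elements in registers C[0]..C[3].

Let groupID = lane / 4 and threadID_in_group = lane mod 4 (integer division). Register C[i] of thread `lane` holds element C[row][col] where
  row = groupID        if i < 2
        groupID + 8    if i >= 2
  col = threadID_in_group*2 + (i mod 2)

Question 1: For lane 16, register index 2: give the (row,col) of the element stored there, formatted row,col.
lane 16⇒16/4=4, 16 mod 4=0
i=2  r:4+8⇒12  c:2·0+0⇒0

12,0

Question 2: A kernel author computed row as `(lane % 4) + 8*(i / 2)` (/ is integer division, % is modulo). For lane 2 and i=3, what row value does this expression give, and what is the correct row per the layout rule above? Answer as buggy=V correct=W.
`(lane % 4) + 8*(i / 2)`[2,3]⇒10
L=2⇒gr=2>>2=0, th=2&3=2
[3]⇒row 0+8=8  col 2·2+1=5
row: 10 vs 8

buggy=10 correct=8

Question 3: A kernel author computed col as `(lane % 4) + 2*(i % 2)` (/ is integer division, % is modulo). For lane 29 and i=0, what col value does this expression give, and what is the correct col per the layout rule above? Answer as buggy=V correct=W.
buggy=1 correct=2

`(lane % 4) + 2*(i % 2)`[29,0]->1
lane 29->29/4=7, 29 mod 4=1
i=0  r:7+0->7  c:2·1+0->2
col: 1 vs 2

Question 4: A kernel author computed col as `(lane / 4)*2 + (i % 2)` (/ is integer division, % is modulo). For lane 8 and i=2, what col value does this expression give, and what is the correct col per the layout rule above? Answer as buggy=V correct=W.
`(lane / 4)*2 + (i % 2)`[8,2]=>4
lane 8: grp=2 (8/4), tig=0 (8%4)
i=2: r=2+8=10, c=0*2+0=0
col: 4 vs 0

buggy=4 correct=0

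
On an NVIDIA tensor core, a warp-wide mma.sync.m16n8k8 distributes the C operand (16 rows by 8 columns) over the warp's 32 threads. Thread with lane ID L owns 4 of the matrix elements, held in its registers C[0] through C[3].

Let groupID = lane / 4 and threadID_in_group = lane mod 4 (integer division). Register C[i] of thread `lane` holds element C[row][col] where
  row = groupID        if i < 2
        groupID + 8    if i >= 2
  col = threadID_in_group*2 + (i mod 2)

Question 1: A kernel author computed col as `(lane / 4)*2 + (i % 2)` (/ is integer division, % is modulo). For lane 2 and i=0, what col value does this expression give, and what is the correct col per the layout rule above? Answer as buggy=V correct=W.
`(lane / 4)*2 + (i % 2)`[2,0]=>0
2: grp=0,tig=2
[0] (0+0,2*2+0) = (0,4)
col: 0 vs 4

buggy=0 correct=4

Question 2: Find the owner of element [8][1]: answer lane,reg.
0,3

r=8->g=0,rb=1  c=1->t=0,b0=1
L=0*4+0=0  i=1*2+1=3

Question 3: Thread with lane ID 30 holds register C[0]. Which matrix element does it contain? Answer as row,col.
7,4

lane 30⇒30/4=7, 30 mod 4=2
i=0  r:7+0⇒7  c:2·2+0⇒4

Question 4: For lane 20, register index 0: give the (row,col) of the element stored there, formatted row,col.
5,0

lane 20: grp=5 (20/4), tig=0 (20%4)
i=0: r=5+0=5, c=0*2+0=0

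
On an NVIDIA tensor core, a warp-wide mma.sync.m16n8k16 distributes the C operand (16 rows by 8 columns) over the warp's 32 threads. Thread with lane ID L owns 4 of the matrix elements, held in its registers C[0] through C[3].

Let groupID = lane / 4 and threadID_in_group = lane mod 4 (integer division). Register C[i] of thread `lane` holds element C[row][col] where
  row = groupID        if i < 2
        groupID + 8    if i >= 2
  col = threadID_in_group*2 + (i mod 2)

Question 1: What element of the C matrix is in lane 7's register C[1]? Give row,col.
1,7

L=7→G=7>>2=1, T=7&3=3
[1]→row 1+0=1  col 3·2+1=7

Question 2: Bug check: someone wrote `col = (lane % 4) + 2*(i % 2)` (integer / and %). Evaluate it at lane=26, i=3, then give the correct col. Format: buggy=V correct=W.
buggy=4 correct=5

`(lane % 4) + 2*(i % 2)`[26,3]=>4
lane 26=>26/4=6, 26 mod 4=2
i=3  r:6+8=>14  c:2·2+1=>5
col: 4 vs 5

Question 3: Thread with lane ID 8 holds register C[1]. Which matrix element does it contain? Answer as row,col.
2,1

lane 8: gid=2 (8/4), tid=0 (8%4)
i=1: r=2+0=2, c=0*2+1=1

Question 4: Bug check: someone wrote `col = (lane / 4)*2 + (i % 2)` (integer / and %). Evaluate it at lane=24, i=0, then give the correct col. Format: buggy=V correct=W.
`(lane / 4)*2 + (i % 2)`[24,0]=>12
lane 24: grp=6 (24/4), tig=0 (24%4)
i=0: r=6+0=6, c=0*2+0=0
col: 12 vs 0

buggy=12 correct=0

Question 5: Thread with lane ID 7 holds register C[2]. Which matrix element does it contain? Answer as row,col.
lane 7: g=1 (7/4), t=3 (7%4)
i=2: r=1+8=9, c=3*2+0=6

9,6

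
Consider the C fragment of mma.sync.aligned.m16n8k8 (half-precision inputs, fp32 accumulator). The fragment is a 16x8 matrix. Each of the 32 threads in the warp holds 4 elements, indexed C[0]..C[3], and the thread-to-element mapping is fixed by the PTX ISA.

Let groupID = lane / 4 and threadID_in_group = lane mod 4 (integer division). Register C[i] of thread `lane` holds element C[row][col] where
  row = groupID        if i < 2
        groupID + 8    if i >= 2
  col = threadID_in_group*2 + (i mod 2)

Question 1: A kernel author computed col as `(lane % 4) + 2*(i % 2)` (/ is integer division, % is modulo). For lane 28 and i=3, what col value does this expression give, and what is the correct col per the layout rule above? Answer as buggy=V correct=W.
`(lane % 4) + 2*(i % 2)`[28,3]=>2
lane 28=>28/4=7, 28 mod 4=0
i=3  r:7+8=>15  c:2·0+1=>1
col: 2 vs 1

buggy=2 correct=1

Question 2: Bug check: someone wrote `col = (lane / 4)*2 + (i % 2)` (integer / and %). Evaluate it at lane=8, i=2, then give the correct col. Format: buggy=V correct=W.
`(lane / 4)*2 + (i % 2)`[8,2]⇒4
8: gr=2,th=0
[2] (2+8,0*2+0) = (10,0)
col: 4 vs 0

buggy=4 correct=0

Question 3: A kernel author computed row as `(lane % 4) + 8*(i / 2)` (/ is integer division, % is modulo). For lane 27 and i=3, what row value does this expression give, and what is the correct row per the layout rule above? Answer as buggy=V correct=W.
`(lane % 4) + 8*(i / 2)`[27,3]→11
27: G=6,T=3
[3] (6+8,3*2+1) = (14,7)
row: 11 vs 14

buggy=11 correct=14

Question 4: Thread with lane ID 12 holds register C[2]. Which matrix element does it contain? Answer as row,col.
11,0

lane 12: gid=3 (12/4), tid=0 (12%4)
i=2: r=3+8=11, c=0*2+0=0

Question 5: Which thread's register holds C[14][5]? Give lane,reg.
26,3

r:14=>grp=6,rB=1  c:5=>tig=2,lo=1
L=6*4+2=26  i=1*2+1=3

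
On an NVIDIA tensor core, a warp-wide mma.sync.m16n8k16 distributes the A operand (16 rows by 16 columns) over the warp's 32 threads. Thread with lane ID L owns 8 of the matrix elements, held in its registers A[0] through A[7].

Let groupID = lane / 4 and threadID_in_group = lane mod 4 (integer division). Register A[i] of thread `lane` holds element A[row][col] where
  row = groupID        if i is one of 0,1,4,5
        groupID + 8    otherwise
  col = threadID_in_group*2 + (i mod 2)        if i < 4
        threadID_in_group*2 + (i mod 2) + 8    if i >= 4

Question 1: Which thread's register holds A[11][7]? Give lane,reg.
15,3

r=11⇒gr=3,Rb=1  c=7⇒Cb=0,th=3,odd=1
L=3*4+3=15  i=0*4+1*2+1=3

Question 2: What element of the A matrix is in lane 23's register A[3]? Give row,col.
13,7

23: gid=5,tid=3
[3] (5+8,3*2+1+0) = (13,7)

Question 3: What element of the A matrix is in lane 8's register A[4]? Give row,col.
2,8

8: grp=2,tig=0
[4] (2+0,0*2+0+8) = (2,8)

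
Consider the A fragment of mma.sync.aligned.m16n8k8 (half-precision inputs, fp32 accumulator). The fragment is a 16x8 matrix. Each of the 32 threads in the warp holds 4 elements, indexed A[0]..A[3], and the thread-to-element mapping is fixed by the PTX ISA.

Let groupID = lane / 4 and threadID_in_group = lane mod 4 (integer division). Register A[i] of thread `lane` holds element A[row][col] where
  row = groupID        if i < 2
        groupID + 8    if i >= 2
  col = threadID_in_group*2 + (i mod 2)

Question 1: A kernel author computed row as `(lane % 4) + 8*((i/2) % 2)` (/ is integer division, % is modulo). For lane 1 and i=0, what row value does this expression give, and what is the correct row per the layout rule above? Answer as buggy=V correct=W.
buggy=1 correct=0

`(lane % 4) + 8*((i/2) % 2)`[1,0]→1
L=1→G=1>>2=0, T=1&3=1
[0]→row 0+0=0  col 1·2+0=2
row: 1 vs 0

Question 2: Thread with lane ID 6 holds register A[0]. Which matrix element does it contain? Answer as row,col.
1,4

L=6⇒gr=6>>2=1, th=6&3=2
[0]⇒row 1+0=1  col 2·2+0=4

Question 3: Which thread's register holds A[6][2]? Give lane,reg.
25,0

r: 6->gid=6,r8=0  c: 2->tid=1,i&1=0
L=6*4+1=25  i=0*2+0=0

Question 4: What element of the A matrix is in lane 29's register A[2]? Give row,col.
15,2

29: gid=7,tid=1
[2] (7+8,1*2+0) = (15,2)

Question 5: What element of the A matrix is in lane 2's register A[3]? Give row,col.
lane 2: gr=0 (2/4), th=2 (2%4)
i=3: r=0+8=8, c=2*2+1=5

8,5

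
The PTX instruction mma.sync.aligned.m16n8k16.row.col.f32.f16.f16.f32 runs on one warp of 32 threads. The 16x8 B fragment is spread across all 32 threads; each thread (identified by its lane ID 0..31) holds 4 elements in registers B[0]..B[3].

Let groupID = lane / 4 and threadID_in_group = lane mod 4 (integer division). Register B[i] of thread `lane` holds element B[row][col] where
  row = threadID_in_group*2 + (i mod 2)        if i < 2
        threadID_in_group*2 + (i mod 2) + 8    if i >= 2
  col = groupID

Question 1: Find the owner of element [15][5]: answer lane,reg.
23,3

c: 5->gid=5  r: 15->r8=1,tid=3,i&1=1
L=5*4+3=23  i=1*2+1=3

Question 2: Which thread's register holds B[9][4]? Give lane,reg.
16,3

c: 4->gid=4  r: 9->r8=1,tid=0,i&1=1
L=4*4+0=16  i=1*2+1=3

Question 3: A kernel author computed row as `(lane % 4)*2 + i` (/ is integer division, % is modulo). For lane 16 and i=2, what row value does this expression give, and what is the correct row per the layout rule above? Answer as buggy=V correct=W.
buggy=2 correct=8

`(lane % 4)*2 + i`[16,2]->2
lane 16->16/4=4, 16 mod 4=0
i=2  r:2·0+0+8->8  c:4
row: 2 vs 8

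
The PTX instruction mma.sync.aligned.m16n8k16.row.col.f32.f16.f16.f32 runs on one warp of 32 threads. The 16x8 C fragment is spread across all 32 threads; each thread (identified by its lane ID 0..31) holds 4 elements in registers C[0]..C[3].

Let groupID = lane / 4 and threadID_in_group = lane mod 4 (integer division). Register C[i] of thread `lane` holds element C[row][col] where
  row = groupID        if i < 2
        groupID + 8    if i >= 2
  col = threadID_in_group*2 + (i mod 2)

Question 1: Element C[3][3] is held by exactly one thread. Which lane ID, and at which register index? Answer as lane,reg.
r=3→G=3,rhi=0  c=3→T=1,p=1
L=3*4+1=13  i=0*2+1=1

13,1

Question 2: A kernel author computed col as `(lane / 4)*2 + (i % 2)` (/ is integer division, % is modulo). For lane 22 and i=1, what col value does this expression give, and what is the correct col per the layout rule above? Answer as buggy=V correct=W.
buggy=11 correct=5

`(lane / 4)*2 + (i % 2)`[22,1]->11
22: g=5,t=2
[1] (5+0,2*2+1) = (5,5)
col: 11 vs 5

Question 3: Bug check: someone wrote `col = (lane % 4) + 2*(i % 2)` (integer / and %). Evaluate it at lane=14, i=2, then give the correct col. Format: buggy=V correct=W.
`(lane % 4) + 2*(i % 2)`[14,2]->2
L=14->gid=14>>2=3, tid=14&3=2
[2]->row 3+8=11  col 2·2+0=4
col: 2 vs 4

buggy=2 correct=4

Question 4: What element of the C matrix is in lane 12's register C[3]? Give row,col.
12: G=3,T=0
[3] (3+8,0*2+1) = (11,1)

11,1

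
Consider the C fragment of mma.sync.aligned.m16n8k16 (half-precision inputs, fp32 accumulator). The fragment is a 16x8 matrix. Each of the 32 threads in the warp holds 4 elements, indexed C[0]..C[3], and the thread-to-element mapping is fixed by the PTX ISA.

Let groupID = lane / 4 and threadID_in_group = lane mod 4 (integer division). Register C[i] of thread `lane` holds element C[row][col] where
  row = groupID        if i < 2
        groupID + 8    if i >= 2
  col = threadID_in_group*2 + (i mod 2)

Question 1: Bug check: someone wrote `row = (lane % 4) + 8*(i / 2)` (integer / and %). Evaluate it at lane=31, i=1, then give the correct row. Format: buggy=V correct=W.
buggy=3 correct=7

`(lane % 4) + 8*(i / 2)`[31,1]⇒3
L=31⇒gr=31>>2=7, th=31&3=3
[1]⇒row 7+0=7  col 3·2+1=7
row: 3 vs 7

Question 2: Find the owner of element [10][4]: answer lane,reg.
r=10->g=2,rb=1  c=4->t=2,b0=0
L=2*4+2=10  i=1*2+0=2

10,2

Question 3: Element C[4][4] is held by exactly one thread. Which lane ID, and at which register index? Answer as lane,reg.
18,0

r=4->g=4,rb=0  c=4->t=2,b0=0
L=4*4+2=18  i=0*2+0=0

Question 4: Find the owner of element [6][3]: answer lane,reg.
r: 6->gid=6,r8=0  c: 3->tid=1,i&1=1
L=6*4+1=25  i=0*2+1=1

25,1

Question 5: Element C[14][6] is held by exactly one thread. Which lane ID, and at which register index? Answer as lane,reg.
27,2

r: 14->gid=6,r8=1  c: 6->tid=3,i&1=0
L=6*4+3=27  i=1*2+0=2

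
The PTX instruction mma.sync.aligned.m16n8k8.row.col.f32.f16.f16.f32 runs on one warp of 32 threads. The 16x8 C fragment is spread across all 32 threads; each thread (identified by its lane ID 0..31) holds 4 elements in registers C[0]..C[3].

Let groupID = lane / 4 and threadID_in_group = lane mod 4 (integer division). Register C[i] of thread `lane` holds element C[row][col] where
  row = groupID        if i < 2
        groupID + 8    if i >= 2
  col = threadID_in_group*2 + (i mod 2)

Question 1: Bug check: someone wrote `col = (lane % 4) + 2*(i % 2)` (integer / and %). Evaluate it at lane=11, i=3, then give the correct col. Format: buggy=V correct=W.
`(lane % 4) + 2*(i % 2)`[11,3]->5
lane 11->11/4=2, 11 mod 4=3
i=3  r:2+8->10  c:2·3+1->7
col: 5 vs 7

buggy=5 correct=7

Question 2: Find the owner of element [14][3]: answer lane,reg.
r=14->g=6,rb=1  c=3->t=1,b0=1
L=6*4+1=25  i=1*2+1=3

25,3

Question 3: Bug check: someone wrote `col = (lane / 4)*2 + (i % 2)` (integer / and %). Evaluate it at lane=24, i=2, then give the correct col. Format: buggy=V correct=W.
`(lane / 4)*2 + (i % 2)`[24,2]→12
lane 24→24/4=6, 24 mod 4=0
i=2  r:6+8→14  c:2·0+0→0
col: 12 vs 0

buggy=12 correct=0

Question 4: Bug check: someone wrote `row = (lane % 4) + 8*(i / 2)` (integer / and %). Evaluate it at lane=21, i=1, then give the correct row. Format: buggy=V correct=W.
buggy=1 correct=5

`(lane % 4) + 8*(i / 2)`[21,1]⇒1
lane 21: gr=5 (21/4), th=1 (21%4)
i=1: r=5+0=5, c=1*2+1=3
row: 1 vs 5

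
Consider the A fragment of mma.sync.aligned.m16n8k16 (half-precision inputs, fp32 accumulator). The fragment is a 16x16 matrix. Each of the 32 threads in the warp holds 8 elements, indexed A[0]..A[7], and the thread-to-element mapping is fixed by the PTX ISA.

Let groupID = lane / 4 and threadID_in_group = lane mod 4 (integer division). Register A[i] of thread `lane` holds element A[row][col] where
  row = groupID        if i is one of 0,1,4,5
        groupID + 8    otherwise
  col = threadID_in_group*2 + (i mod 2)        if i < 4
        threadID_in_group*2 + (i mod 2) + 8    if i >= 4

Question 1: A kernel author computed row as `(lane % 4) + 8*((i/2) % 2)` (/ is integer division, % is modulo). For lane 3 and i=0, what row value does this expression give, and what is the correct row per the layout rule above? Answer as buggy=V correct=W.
`(lane % 4) + 8*((i/2) % 2)`[3,0]=>3
L=3=>grp=3>>2=0, tig=3&3=3
[0]=>row 0+0=0  col 3·2+0+0=6
row: 3 vs 0

buggy=3 correct=0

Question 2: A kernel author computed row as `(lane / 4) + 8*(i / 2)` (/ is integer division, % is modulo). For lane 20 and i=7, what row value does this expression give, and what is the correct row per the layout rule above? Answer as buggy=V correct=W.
buggy=29 correct=13

`(lane / 4) + 8*(i / 2)`[20,7]->29
lane 20->20/4=5, 20 mod 4=0
i=7  r:5+8->13  c:2·0+1+8->9
row: 29 vs 13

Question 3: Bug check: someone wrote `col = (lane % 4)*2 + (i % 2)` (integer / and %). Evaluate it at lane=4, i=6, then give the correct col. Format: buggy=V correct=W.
`(lane % 4)*2 + (i % 2)`[4,6]⇒0
L=4⇒gr=4>>2=1, th=4&3=0
[6]⇒row 1+8=9  col 0·2+0+8=8
col: 0 vs 8

buggy=0 correct=8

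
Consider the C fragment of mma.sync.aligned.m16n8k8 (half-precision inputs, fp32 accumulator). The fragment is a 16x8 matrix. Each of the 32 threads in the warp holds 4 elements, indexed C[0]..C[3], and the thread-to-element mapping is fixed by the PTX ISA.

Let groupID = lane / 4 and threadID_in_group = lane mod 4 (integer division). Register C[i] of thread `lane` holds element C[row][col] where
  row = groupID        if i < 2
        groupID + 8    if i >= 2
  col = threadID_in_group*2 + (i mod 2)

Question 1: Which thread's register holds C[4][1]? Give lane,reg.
16,1

r=4→G=4,rhi=0  c=1→T=0,p=1
L=4*4+0=16  i=0*2+1=1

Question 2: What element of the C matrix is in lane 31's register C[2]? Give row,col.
lane 31=>31/4=7, 31 mod 4=3
i=2  r:7+8=>15  c:2·3+0=>6

15,6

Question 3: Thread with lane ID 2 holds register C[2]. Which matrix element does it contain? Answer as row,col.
8,4

2: gid=0,tid=2
[2] (0+8,2*2+0) = (8,4)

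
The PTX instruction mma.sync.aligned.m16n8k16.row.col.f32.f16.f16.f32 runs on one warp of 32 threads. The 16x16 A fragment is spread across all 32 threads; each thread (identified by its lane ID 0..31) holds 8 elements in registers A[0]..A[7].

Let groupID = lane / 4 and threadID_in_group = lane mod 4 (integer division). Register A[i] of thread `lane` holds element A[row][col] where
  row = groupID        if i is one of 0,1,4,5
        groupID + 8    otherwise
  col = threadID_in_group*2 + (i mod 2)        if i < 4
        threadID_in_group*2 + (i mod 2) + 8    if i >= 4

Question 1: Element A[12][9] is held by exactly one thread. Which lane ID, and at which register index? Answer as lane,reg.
16,7

r=12⇒gr=4,Rb=1  c=9⇒Cb=1,th=0,odd=1
L=4*4+0=16  i=1*4+1*2+1=7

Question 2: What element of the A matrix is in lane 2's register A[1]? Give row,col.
0,5

L=2=>grp=2>>2=0, tig=2&3=2
[1]=>row 0+0=0  col 2·2+1+0=5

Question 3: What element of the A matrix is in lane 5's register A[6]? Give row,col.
9,10

lane 5: gr=1 (5/4), th=1 (5%4)
i=6: r=1+8=9, c=1*2+0+8=10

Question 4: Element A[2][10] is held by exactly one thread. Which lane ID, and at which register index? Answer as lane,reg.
r=2→G=2,rhi=0  c=10→chi=1,T=1,p=0
L=2*4+1=9  i=1*4+0*2+0=4

9,4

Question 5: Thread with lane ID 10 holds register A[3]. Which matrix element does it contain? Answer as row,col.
L=10⇒gr=10>>2=2, th=10&3=2
[3]⇒row 2+8=10  col 2·2+1+0=5

10,5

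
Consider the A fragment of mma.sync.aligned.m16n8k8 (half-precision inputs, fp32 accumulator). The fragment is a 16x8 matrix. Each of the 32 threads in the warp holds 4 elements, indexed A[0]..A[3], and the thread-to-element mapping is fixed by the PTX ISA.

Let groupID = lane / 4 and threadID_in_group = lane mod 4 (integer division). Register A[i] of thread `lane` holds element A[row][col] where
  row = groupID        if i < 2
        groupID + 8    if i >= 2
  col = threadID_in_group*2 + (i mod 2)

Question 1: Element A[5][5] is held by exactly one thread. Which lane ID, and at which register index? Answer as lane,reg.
22,1

r:5=>grp=5,rB=0  c:5=>tig=2,lo=1
L=5*4+2=22  i=0*2+1=1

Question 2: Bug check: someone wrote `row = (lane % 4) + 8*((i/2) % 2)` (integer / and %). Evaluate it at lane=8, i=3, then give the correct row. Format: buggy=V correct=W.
`(lane % 4) + 8*((i/2) % 2)`[8,3]->8
lane 8->8/4=2, 8 mod 4=0
i=3  r:2+8->10  c:2·0+1->1
row: 8 vs 10

buggy=8 correct=10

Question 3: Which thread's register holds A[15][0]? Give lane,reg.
28,2

r=15->g=7,rb=1  c=0->t=0,b0=0
L=7*4+0=28  i=1*2+0=2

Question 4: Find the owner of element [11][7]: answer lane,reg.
15,3

r=11→G=3,rhi=1  c=7→T=3,p=1
L=3*4+3=15  i=1*2+1=3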